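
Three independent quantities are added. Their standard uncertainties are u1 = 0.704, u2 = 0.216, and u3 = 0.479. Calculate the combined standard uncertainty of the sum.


For a sum of independent quantities, uc = sqrt(u1^2 + u2^2 + u3^2).
uc = sqrt(0.704^2 + 0.216^2 + 0.479^2)
uc = sqrt(0.495616 + 0.046656 + 0.229441)
uc = 0.8785

0.8785


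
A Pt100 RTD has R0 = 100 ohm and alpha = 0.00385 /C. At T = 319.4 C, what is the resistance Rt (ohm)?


The RTD equation: Rt = R0 * (1 + alpha * T).
Rt = 100 * (1 + 0.00385 * 319.4)
Rt = 100 * (1 + 1.22969)
Rt = 100 * 2.22969
Rt = 222.969 ohm

222.969 ohm


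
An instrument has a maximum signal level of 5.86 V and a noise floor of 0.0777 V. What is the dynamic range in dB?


Dynamic range = 20 * log10(Vmax / Vnoise).
DR = 20 * log10(5.86 / 0.0777)
DR = 20 * log10(75.42)
DR = 37.55 dB

37.55 dB


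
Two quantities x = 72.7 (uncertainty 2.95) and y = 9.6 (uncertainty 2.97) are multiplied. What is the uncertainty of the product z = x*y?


For a product z = x*y, the relative uncertainty is:
uz/z = sqrt((ux/x)^2 + (uy/y)^2)
Relative uncertainties: ux/x = 2.95/72.7 = 0.040578
uy/y = 2.97/9.6 = 0.309375
z = 72.7 * 9.6 = 697.9
uz = 697.9 * sqrt(0.040578^2 + 0.309375^2) = 217.768

217.768


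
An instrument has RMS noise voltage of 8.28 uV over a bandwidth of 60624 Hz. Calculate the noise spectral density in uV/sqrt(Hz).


Noise spectral density = Vrms / sqrt(BW).
NSD = 8.28 / sqrt(60624)
NSD = 8.28 / 246.2194
NSD = 0.0336 uV/sqrt(Hz)

0.0336 uV/sqrt(Hz)


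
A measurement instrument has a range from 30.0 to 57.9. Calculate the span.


Span = upper range - lower range.
Span = 57.9 - (30.0)
Span = 27.9

27.9


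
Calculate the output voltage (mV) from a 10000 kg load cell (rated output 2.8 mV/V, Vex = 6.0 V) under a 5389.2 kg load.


Vout = rated_output * Vex * (load / capacity).
Vout = 2.8 * 6.0 * (5389.2 / 10000)
Vout = 2.8 * 6.0 * 0.53892
Vout = 9.054 mV

9.054 mV


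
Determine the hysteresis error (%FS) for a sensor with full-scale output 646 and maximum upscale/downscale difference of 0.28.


Hysteresis = (max difference / full scale) * 100%.
H = (0.28 / 646) * 100
H = 0.043 %FS

0.043 %FS


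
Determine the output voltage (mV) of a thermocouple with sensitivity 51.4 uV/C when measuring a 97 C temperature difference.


The thermocouple output V = sensitivity * dT.
V = 51.4 uV/C * 97 C
V = 4985.8 uV
V = 4.986 mV

4.986 mV


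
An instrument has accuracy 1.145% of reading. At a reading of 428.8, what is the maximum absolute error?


Absolute error = (accuracy% / 100) * reading.
Error = (1.145 / 100) * 428.8
Error = 0.01145 * 428.8
Error = 4.9098

4.9098


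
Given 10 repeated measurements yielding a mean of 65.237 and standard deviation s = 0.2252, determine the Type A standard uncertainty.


The standard uncertainty for Type A evaluation is u = s / sqrt(n).
u = 0.2252 / sqrt(10)
u = 0.2252 / 3.1623
u = 0.0712

0.0712


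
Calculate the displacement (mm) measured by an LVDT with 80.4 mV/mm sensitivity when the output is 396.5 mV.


Displacement = Vout / sensitivity.
d = 396.5 / 80.4
d = 4.932 mm

4.932 mm


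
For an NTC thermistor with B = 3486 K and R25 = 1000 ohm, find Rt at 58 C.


NTC thermistor equation: Rt = R25 * exp(B * (1/T - 1/T25)).
T in Kelvin: 331.15 K, T25 = 298.15 K
1/T - 1/T25 = 1/331.15 - 1/298.15 = -0.00033424
B * (1/T - 1/T25) = 3486 * -0.00033424 = -1.1651
Rt = 1000 * exp(-1.1651) = 311.9 ohm

311.9 ohm


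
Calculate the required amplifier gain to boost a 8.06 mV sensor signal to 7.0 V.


Gain = Vout / Vin (converting to same units).
G = 7.0 V / 8.06 mV
G = 7000.0 mV / 8.06 mV
G = 868.49

868.49


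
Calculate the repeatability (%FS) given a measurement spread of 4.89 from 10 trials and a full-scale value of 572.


Repeatability = (spread / full scale) * 100%.
R = (4.89 / 572) * 100
R = 0.855 %FS

0.855 %FS


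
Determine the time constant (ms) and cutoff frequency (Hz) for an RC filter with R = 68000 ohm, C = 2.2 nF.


Time constant: tau = R * C.
tau = 68000 * 2.20e-09 = 0.0001496 s
tau = 0.1496 ms
Cutoff frequency: fc = 1 / (2*pi*R*C).
fc = 1 / (2*pi*0.0001496) = 1063.87 Hz

tau = 0.1496 ms, fc = 1063.87 Hz


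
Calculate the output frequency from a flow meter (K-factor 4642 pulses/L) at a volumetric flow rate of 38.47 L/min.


Frequency = K * Q / 60 (converting L/min to L/s).
f = 4642 * 38.47 / 60
f = 178577.74 / 60
f = 2976.3 Hz

2976.3 Hz


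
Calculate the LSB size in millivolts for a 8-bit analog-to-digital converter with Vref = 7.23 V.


The resolution (LSB) of an ADC is Vref / 2^n.
LSB = 7.23 / 2^8
LSB = 7.23 / 256
LSB = 0.02824219 V = 28.2421875 mV

28.2421875 mV


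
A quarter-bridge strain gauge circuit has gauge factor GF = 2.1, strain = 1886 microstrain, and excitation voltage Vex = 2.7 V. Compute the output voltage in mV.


Quarter bridge output: Vout = (GF * epsilon * Vex) / 4.
Vout = (2.1 * 1886e-6 * 2.7) / 4
Vout = 0.01069362 / 4 V
Vout = 0.00267341 V = 2.6734 mV

2.6734 mV


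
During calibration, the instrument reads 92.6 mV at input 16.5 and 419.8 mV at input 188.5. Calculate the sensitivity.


Sensitivity = (y2 - y1) / (x2 - x1).
S = (419.8 - 92.6) / (188.5 - 16.5)
S = 327.2 / 172.0
S = 1.9023 mV/unit

1.9023 mV/unit


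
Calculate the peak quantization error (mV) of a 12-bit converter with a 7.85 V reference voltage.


The maximum quantization error is +/- LSB/2.
LSB = Vref / 2^n = 7.85 / 4096 = 0.0019165 V
Max error = LSB / 2 = 0.0019165 / 2 = 0.00095825 V
Max error = 0.9583 mV

0.9583 mV


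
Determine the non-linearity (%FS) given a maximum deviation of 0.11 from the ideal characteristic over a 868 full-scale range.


Linearity error = (max deviation / full scale) * 100%.
Linearity = (0.11 / 868) * 100
Linearity = 0.013 %FS

0.013 %FS


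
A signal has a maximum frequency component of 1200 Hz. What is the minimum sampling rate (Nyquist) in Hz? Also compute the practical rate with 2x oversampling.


By Nyquist theorem, fs_min = 2 * fmax.
fs_min = 2 * 1200 = 2400 Hz
Practical rate = 2 * fs_min = 2 * 2400 = 4800 Hz

fs_min = 2400 Hz, fs_practical = 4800 Hz


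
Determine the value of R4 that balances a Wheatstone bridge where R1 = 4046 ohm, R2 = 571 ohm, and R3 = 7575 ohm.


At balance: R1*R4 = R2*R3, so R4 = R2*R3/R1.
R4 = 571 * 7575 / 4046
R4 = 4325325 / 4046
R4 = 1069.04 ohm

1069.04 ohm


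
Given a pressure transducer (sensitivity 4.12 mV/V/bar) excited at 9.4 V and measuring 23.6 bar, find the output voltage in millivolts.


Output = sensitivity * Vex * P.
Vout = 4.12 * 9.4 * 23.6
Vout = 38.728 * 23.6
Vout = 913.98 mV

913.98 mV


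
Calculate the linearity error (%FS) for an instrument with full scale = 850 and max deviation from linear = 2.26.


Linearity error = (max deviation / full scale) * 100%.
Linearity = (2.26 / 850) * 100
Linearity = 0.266 %FS

0.266 %FS


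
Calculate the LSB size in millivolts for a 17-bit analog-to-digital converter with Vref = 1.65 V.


The resolution (LSB) of an ADC is Vref / 2^n.
LSB = 1.65 / 2^17
LSB = 1.65 / 131072
LSB = 1.259e-05 V = 0.0125885 mV

0.0125885 mV


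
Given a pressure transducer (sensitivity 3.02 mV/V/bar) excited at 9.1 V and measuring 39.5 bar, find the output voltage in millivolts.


Output = sensitivity * Vex * P.
Vout = 3.02 * 9.1 * 39.5
Vout = 27.482 * 39.5
Vout = 1085.54 mV

1085.54 mV


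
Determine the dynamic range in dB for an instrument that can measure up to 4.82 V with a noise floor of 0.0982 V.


Dynamic range = 20 * log10(Vmax / Vnoise).
DR = 20 * log10(4.82 / 0.0982)
DR = 20 * log10(49.08)
DR = 33.82 dB

33.82 dB


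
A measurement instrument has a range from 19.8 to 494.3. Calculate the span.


Span = upper range - lower range.
Span = 494.3 - (19.8)
Span = 474.5

474.5


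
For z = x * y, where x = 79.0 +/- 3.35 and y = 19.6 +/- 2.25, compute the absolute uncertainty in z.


For a product z = x*y, the relative uncertainty is:
uz/z = sqrt((ux/x)^2 + (uy/y)^2)
Relative uncertainties: ux/x = 3.35/79.0 = 0.042405
uy/y = 2.25/19.6 = 0.114796
z = 79.0 * 19.6 = 1548.4
uz = 1548.4 * sqrt(0.042405^2 + 0.114796^2) = 189.49

189.49


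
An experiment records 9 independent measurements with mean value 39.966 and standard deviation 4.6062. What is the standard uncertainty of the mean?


The standard uncertainty for Type A evaluation is u = s / sqrt(n).
u = 4.6062 / sqrt(9)
u = 4.6062 / 3.0
u = 1.5354

1.5354


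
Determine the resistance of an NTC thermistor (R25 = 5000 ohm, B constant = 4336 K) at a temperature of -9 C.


NTC thermistor equation: Rt = R25 * exp(B * (1/T - 1/T25)).
T in Kelvin: 264.15 K, T25 = 298.15 K
1/T - 1/T25 = 1/264.15 - 1/298.15 = 0.00043171
B * (1/T - 1/T25) = 4336 * 0.00043171 = 1.8719
Rt = 5000 * exp(1.8719) = 32503.2 ohm

32503.2 ohm


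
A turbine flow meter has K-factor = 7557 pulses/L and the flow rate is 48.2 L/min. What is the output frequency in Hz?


Frequency = K * Q / 60 (converting L/min to L/s).
f = 7557 * 48.2 / 60
f = 364247.4 / 60
f = 6070.79 Hz

6070.79 Hz


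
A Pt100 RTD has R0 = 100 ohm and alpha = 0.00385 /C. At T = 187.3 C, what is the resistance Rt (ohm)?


The RTD equation: Rt = R0 * (1 + alpha * T).
Rt = 100 * (1 + 0.00385 * 187.3)
Rt = 100 * (1 + 0.721105)
Rt = 100 * 1.721105
Rt = 172.111 ohm

172.111 ohm


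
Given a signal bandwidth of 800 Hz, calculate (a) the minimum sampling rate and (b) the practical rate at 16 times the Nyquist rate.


By Nyquist theorem, fs_min = 2 * fmax.
fs_min = 2 * 800 = 1600 Hz
Practical rate = 16 * fs_min = 16 * 1600 = 25600 Hz

fs_min = 1600 Hz, fs_practical = 25600 Hz


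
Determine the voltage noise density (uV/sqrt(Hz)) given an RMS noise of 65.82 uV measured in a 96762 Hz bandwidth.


Noise spectral density = Vrms / sqrt(BW).
NSD = 65.82 / sqrt(96762)
NSD = 65.82 / 311.0659
NSD = 0.2116 uV/sqrt(Hz)

0.2116 uV/sqrt(Hz)


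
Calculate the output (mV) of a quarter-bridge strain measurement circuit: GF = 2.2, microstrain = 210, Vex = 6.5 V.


Quarter bridge output: Vout = (GF * epsilon * Vex) / 4.
Vout = (2.2 * 210e-6 * 6.5) / 4
Vout = 0.003003 / 4 V
Vout = 0.00075075 V = 0.7508 mV

0.7508 mV


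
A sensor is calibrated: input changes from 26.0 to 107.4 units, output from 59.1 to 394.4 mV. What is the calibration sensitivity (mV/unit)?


Sensitivity = (y2 - y1) / (x2 - x1).
S = (394.4 - 59.1) / (107.4 - 26.0)
S = 335.3 / 81.4
S = 4.1192 mV/unit

4.1192 mV/unit


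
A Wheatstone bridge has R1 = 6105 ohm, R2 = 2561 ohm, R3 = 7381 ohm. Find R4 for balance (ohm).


At balance: R1*R4 = R2*R3, so R4 = R2*R3/R1.
R4 = 2561 * 7381 / 6105
R4 = 18902741 / 6105
R4 = 3096.27 ohm

3096.27 ohm


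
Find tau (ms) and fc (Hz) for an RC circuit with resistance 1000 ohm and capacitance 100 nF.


Time constant: tau = R * C.
tau = 1000 * 1.00e-07 = 0.0001 s
tau = 0.1 ms
Cutoff frequency: fc = 1 / (2*pi*R*C).
fc = 1 / (2*pi*0.0001) = 1591.55 Hz

tau = 0.1 ms, fc = 1591.55 Hz


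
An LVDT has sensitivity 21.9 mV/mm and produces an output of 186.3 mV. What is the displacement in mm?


Displacement = Vout / sensitivity.
d = 186.3 / 21.9
d = 8.507 mm

8.507 mm


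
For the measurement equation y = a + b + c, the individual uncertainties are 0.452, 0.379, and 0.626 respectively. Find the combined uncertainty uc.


For a sum of independent quantities, uc = sqrt(u1^2 + u2^2 + u3^2).
uc = sqrt(0.452^2 + 0.379^2 + 0.626^2)
uc = sqrt(0.204304 + 0.143641 + 0.391876)
uc = 0.8601

0.8601


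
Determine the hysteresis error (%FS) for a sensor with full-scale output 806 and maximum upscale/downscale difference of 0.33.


Hysteresis = (max difference / full scale) * 100%.
H = (0.33 / 806) * 100
H = 0.041 %FS

0.041 %FS


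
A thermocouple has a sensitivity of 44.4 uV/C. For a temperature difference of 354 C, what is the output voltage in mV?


The thermocouple output V = sensitivity * dT.
V = 44.4 uV/C * 354 C
V = 15717.6 uV
V = 15.718 mV

15.718 mV


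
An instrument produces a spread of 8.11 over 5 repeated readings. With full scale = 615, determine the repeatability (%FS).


Repeatability = (spread / full scale) * 100%.
R = (8.11 / 615) * 100
R = 1.319 %FS

1.319 %FS


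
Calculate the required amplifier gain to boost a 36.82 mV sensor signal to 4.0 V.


Gain = Vout / Vin (converting to same units).
G = 4.0 V / 36.82 mV
G = 4000.0 mV / 36.82 mV
G = 108.64

108.64


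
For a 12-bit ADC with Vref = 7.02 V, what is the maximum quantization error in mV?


The maximum quantization error is +/- LSB/2.
LSB = Vref / 2^n = 7.02 / 4096 = 0.00171387 V
Max error = LSB / 2 = 0.00171387 / 2 = 0.00085693 V
Max error = 0.8569 mV

0.8569 mV


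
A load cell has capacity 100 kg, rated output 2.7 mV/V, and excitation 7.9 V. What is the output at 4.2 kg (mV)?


Vout = rated_output * Vex * (load / capacity).
Vout = 2.7 * 7.9 * (4.2 / 100)
Vout = 2.7 * 7.9 * 0.042
Vout = 0.896 mV

0.896 mV


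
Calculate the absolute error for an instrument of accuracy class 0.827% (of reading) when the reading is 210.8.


Absolute error = (accuracy% / 100) * reading.
Error = (0.827 / 100) * 210.8
Error = 0.00827 * 210.8
Error = 1.7433

1.7433


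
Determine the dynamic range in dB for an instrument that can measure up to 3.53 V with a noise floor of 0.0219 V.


Dynamic range = 20 * log10(Vmax / Vnoise).
DR = 20 * log10(3.53 / 0.0219)
DR = 20 * log10(161.19)
DR = 44.15 dB

44.15 dB


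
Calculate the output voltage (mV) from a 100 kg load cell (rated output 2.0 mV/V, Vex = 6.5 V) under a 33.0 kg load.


Vout = rated_output * Vex * (load / capacity).
Vout = 2.0 * 6.5 * (33.0 / 100)
Vout = 2.0 * 6.5 * 0.33
Vout = 4.29 mV

4.29 mV


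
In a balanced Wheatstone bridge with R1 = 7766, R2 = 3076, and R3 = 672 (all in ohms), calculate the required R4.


At balance: R1*R4 = R2*R3, so R4 = R2*R3/R1.
R4 = 3076 * 672 / 7766
R4 = 2067072 / 7766
R4 = 266.17 ohm

266.17 ohm


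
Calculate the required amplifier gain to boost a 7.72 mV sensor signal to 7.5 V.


Gain = Vout / Vin (converting to same units).
G = 7.5 V / 7.72 mV
G = 7500.0 mV / 7.72 mV
G = 971.5

971.5


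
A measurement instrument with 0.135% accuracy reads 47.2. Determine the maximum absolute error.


Absolute error = (accuracy% / 100) * reading.
Error = (0.135 / 100) * 47.2
Error = 0.00135 * 47.2
Error = 0.0637

0.0637


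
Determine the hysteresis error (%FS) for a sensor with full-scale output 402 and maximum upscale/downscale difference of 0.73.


Hysteresis = (max difference / full scale) * 100%.
H = (0.73 / 402) * 100
H = 0.182 %FS

0.182 %FS


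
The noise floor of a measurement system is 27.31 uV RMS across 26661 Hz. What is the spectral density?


Noise spectral density = Vrms / sqrt(BW).
NSD = 27.31 / sqrt(26661)
NSD = 27.31 / 163.282
NSD = 0.1673 uV/sqrt(Hz)

0.1673 uV/sqrt(Hz)


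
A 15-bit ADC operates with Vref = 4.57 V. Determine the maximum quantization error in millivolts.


The maximum quantization error is +/- LSB/2.
LSB = Vref / 2^n = 4.57 / 32768 = 0.00013947 V
Max error = LSB / 2 = 0.00013947 / 2 = 6.973e-05 V
Max error = 0.0697 mV

0.0697 mV


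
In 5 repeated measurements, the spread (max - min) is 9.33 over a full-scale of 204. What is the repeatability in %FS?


Repeatability = (spread / full scale) * 100%.
R = (9.33 / 204) * 100
R = 4.574 %FS

4.574 %FS


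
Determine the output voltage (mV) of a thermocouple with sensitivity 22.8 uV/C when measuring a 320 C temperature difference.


The thermocouple output V = sensitivity * dT.
V = 22.8 uV/C * 320 C
V = 7296.0 uV
V = 7.296 mV

7.296 mV


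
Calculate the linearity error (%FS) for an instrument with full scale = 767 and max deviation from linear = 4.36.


Linearity error = (max deviation / full scale) * 100%.
Linearity = (4.36 / 767) * 100
Linearity = 0.568 %FS

0.568 %FS


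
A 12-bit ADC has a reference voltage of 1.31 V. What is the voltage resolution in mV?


The resolution (LSB) of an ADC is Vref / 2^n.
LSB = 1.31 / 2^12
LSB = 1.31 / 4096
LSB = 0.00031982 V = 0.31982422 mV

0.31982422 mV


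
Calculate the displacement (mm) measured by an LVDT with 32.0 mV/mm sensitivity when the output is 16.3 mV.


Displacement = Vout / sensitivity.
d = 16.3 / 32.0
d = 0.509 mm

0.509 mm


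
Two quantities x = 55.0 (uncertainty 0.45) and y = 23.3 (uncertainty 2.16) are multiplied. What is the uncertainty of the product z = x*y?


For a product z = x*y, the relative uncertainty is:
uz/z = sqrt((ux/x)^2 + (uy/y)^2)
Relative uncertainties: ux/x = 0.45/55.0 = 0.008182
uy/y = 2.16/23.3 = 0.092704
z = 55.0 * 23.3 = 1281.5
uz = 1281.5 * sqrt(0.008182^2 + 0.092704^2) = 119.262

119.262


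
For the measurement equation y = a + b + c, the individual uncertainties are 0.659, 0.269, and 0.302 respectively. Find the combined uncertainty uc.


For a sum of independent quantities, uc = sqrt(u1^2 + u2^2 + u3^2).
uc = sqrt(0.659^2 + 0.269^2 + 0.302^2)
uc = sqrt(0.434281 + 0.072361 + 0.091204)
uc = 0.7732

0.7732


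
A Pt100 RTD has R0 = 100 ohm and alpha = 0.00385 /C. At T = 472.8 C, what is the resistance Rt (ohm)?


The RTD equation: Rt = R0 * (1 + alpha * T).
Rt = 100 * (1 + 0.00385 * 472.8)
Rt = 100 * (1 + 1.82028)
Rt = 100 * 2.82028
Rt = 282.028 ohm

282.028 ohm


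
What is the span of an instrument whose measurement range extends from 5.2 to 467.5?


Span = upper range - lower range.
Span = 467.5 - (5.2)
Span = 462.3

462.3


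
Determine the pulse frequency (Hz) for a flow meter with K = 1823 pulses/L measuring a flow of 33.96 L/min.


Frequency = K * Q / 60 (converting L/min to L/s).
f = 1823 * 33.96 / 60
f = 61909.08 / 60
f = 1031.82 Hz

1031.82 Hz


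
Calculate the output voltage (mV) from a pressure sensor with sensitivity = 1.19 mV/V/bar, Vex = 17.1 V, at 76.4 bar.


Output = sensitivity * Vex * P.
Vout = 1.19 * 17.1 * 76.4
Vout = 20.349 * 76.4
Vout = 1554.66 mV

1554.66 mV


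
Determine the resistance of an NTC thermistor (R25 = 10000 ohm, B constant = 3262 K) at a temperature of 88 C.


NTC thermistor equation: Rt = R25 * exp(B * (1/T - 1/T25)).
T in Kelvin: 361.15 K, T25 = 298.15 K
1/T - 1/T25 = 1/361.15 - 1/298.15 = -0.00058508
B * (1/T - 1/T25) = 3262 * -0.00058508 = -1.9085
Rt = 10000 * exp(-1.9085) = 1483.0 ohm

1483.0 ohm


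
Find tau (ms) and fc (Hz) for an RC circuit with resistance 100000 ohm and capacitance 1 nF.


Time constant: tau = R * C.
tau = 100000 * 1.00e-09 = 0.0001 s
tau = 0.1 ms
Cutoff frequency: fc = 1 / (2*pi*R*C).
fc = 1 / (2*pi*0.0001) = 1591.55 Hz

tau = 0.1 ms, fc = 1591.55 Hz


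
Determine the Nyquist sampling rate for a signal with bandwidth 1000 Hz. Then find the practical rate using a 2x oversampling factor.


By Nyquist theorem, fs_min = 2 * fmax.
fs_min = 2 * 1000 = 2000 Hz
Practical rate = 2 * fs_min = 2 * 2000 = 4000 Hz

fs_min = 2000 Hz, fs_practical = 4000 Hz


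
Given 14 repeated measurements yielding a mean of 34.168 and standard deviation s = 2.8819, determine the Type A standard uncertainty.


The standard uncertainty for Type A evaluation is u = s / sqrt(n).
u = 2.8819 / sqrt(14)
u = 2.8819 / 3.7417
u = 0.7702

0.7702


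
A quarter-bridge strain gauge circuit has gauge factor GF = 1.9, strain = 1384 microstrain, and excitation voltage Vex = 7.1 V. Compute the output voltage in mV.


Quarter bridge output: Vout = (GF * epsilon * Vex) / 4.
Vout = (1.9 * 1384e-6 * 7.1) / 4
Vout = 0.01867016 / 4 V
Vout = 0.00466754 V = 4.6675 mV

4.6675 mV


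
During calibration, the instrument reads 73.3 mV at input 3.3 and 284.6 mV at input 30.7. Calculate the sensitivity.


Sensitivity = (y2 - y1) / (x2 - x1).
S = (284.6 - 73.3) / (30.7 - 3.3)
S = 211.3 / 27.4
S = 7.7117 mV/unit

7.7117 mV/unit


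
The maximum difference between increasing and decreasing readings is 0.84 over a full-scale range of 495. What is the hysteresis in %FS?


Hysteresis = (max difference / full scale) * 100%.
H = (0.84 / 495) * 100
H = 0.17 %FS

0.17 %FS


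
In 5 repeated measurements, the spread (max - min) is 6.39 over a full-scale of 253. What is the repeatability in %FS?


Repeatability = (spread / full scale) * 100%.
R = (6.39 / 253) * 100
R = 2.526 %FS

2.526 %FS


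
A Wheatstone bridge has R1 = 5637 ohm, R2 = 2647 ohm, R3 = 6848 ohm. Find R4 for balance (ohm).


At balance: R1*R4 = R2*R3, so R4 = R2*R3/R1.
R4 = 2647 * 6848 / 5637
R4 = 18126656 / 5637
R4 = 3215.66 ohm

3215.66 ohm


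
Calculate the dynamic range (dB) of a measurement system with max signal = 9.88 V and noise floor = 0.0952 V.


Dynamic range = 20 * log10(Vmax / Vnoise).
DR = 20 * log10(9.88 / 0.0952)
DR = 20 * log10(103.78)
DR = 40.32 dB

40.32 dB


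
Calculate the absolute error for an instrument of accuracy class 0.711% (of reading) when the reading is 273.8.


Absolute error = (accuracy% / 100) * reading.
Error = (0.711 / 100) * 273.8
Error = 0.00711 * 273.8
Error = 1.9467

1.9467


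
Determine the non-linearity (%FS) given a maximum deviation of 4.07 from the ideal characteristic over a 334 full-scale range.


Linearity error = (max deviation / full scale) * 100%.
Linearity = (4.07 / 334) * 100
Linearity = 1.219 %FS

1.219 %FS


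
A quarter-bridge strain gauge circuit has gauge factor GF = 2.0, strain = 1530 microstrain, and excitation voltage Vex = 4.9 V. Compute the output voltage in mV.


Quarter bridge output: Vout = (GF * epsilon * Vex) / 4.
Vout = (2.0 * 1530e-6 * 4.9) / 4
Vout = 0.014994 / 4 V
Vout = 0.0037485 V = 3.7485 mV

3.7485 mV


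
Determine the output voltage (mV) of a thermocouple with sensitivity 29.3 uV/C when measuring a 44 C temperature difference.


The thermocouple output V = sensitivity * dT.
V = 29.3 uV/C * 44 C
V = 1289.2 uV
V = 1.289 mV

1.289 mV


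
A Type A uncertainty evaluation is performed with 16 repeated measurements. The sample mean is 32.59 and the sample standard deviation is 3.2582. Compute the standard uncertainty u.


The standard uncertainty for Type A evaluation is u = s / sqrt(n).
u = 3.2582 / sqrt(16)
u = 3.2582 / 4.0
u = 0.8145

0.8145


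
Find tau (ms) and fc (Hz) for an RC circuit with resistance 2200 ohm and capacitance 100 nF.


Time constant: tau = R * C.
tau = 2200 * 1.00e-07 = 0.00022 s
tau = 0.22 ms
Cutoff frequency: fc = 1 / (2*pi*R*C).
fc = 1 / (2*pi*0.00022) = 723.43 Hz

tau = 0.22 ms, fc = 723.43 Hz


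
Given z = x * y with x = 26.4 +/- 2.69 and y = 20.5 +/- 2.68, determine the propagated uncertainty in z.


For a product z = x*y, the relative uncertainty is:
uz/z = sqrt((ux/x)^2 + (uy/y)^2)
Relative uncertainties: ux/x = 2.69/26.4 = 0.101894
uy/y = 2.68/20.5 = 0.130732
z = 26.4 * 20.5 = 541.2
uz = 541.2 * sqrt(0.101894^2 + 0.130732^2) = 89.704

89.704


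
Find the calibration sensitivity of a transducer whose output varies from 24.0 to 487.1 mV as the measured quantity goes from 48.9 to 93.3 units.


Sensitivity = (y2 - y1) / (x2 - x1).
S = (487.1 - 24.0) / (93.3 - 48.9)
S = 463.1 / 44.4
S = 10.4302 mV/unit

10.4302 mV/unit


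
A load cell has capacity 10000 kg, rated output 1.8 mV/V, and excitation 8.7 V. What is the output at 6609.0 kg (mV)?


Vout = rated_output * Vex * (load / capacity).
Vout = 1.8 * 8.7 * (6609.0 / 10000)
Vout = 1.8 * 8.7 * 0.6609
Vout = 10.35 mV

10.35 mV


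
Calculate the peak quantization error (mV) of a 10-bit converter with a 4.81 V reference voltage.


The maximum quantization error is +/- LSB/2.
LSB = Vref / 2^n = 4.81 / 1024 = 0.00469727 V
Max error = LSB / 2 = 0.00469727 / 2 = 0.00234863 V
Max error = 2.3486 mV

2.3486 mV


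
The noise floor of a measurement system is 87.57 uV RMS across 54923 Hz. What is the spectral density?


Noise spectral density = Vrms / sqrt(BW).
NSD = 87.57 / sqrt(54923)
NSD = 87.57 / 234.3566
NSD = 0.3737 uV/sqrt(Hz)

0.3737 uV/sqrt(Hz)


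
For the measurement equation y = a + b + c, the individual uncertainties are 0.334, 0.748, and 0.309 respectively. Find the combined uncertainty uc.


For a sum of independent quantities, uc = sqrt(u1^2 + u2^2 + u3^2).
uc = sqrt(0.334^2 + 0.748^2 + 0.309^2)
uc = sqrt(0.111556 + 0.559504 + 0.095481)
uc = 0.8755

0.8755


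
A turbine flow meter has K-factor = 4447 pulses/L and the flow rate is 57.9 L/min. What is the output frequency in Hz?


Frequency = K * Q / 60 (converting L/min to L/s).
f = 4447 * 57.9 / 60
f = 257481.3 / 60
f = 4291.35 Hz

4291.35 Hz


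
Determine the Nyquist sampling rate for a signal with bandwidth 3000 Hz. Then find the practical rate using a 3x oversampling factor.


By Nyquist theorem, fs_min = 2 * fmax.
fs_min = 2 * 3000 = 6000 Hz
Practical rate = 3 * fs_min = 3 * 6000 = 18000 Hz

fs_min = 6000 Hz, fs_practical = 18000 Hz


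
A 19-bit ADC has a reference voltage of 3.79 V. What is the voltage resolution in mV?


The resolution (LSB) of an ADC is Vref / 2^n.
LSB = 3.79 / 2^19
LSB = 3.79 / 524288
LSB = 7.23e-06 V = 0.00722885 mV

0.00722885 mV


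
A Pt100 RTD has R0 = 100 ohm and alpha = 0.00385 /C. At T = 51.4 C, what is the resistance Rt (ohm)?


The RTD equation: Rt = R0 * (1 + alpha * T).
Rt = 100 * (1 + 0.00385 * 51.4)
Rt = 100 * (1 + 0.19789)
Rt = 100 * 1.19789
Rt = 119.789 ohm

119.789 ohm


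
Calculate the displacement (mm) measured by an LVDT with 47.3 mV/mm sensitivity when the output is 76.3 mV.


Displacement = Vout / sensitivity.
d = 76.3 / 47.3
d = 1.613 mm

1.613 mm


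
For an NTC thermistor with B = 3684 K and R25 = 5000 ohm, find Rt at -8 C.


NTC thermistor equation: Rt = R25 * exp(B * (1/T - 1/T25)).
T in Kelvin: 265.15 K, T25 = 298.15 K
1/T - 1/T25 = 1/265.15 - 1/298.15 = 0.00041743
B * (1/T - 1/T25) = 3684 * 0.00041743 = 1.5378
Rt = 5000 * exp(1.5378) = 23272.3 ohm

23272.3 ohm


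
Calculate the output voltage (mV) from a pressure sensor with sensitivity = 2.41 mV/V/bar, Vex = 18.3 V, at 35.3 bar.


Output = sensitivity * Vex * P.
Vout = 2.41 * 18.3 * 35.3
Vout = 44.103 * 35.3
Vout = 1556.84 mV

1556.84 mV


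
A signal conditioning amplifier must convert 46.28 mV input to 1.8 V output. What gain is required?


Gain = Vout / Vin (converting to same units).
G = 1.8 V / 46.28 mV
G = 1800.0 mV / 46.28 mV
G = 38.89

38.89


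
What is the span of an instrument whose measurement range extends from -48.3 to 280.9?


Span = upper range - lower range.
Span = 280.9 - (-48.3)
Span = 329.2

329.2


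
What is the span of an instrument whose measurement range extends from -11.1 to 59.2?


Span = upper range - lower range.
Span = 59.2 - (-11.1)
Span = 70.3

70.3


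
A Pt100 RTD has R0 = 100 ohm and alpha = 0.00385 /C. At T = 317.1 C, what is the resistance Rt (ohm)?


The RTD equation: Rt = R0 * (1 + alpha * T).
Rt = 100 * (1 + 0.00385 * 317.1)
Rt = 100 * (1 + 1.220835)
Rt = 100 * 2.220835
Rt = 222.084 ohm

222.084 ohm


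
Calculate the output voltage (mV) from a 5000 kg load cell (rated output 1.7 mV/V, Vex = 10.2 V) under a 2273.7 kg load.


Vout = rated_output * Vex * (load / capacity).
Vout = 1.7 * 10.2 * (2273.7 / 5000)
Vout = 1.7 * 10.2 * 0.45474
Vout = 7.885 mV

7.885 mV


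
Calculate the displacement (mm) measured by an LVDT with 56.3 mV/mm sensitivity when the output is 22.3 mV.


Displacement = Vout / sensitivity.
d = 22.3 / 56.3
d = 0.396 mm

0.396 mm


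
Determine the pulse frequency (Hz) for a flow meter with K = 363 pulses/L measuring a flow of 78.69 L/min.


Frequency = K * Q / 60 (converting L/min to L/s).
f = 363 * 78.69 / 60
f = 28564.47 / 60
f = 476.07 Hz

476.07 Hz


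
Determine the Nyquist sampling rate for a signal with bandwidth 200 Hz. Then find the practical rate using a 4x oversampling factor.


By Nyquist theorem, fs_min = 2 * fmax.
fs_min = 2 * 200 = 400 Hz
Practical rate = 4 * fs_min = 4 * 400 = 1600 Hz

fs_min = 400 Hz, fs_practical = 1600 Hz


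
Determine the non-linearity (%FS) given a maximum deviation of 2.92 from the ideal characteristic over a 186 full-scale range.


Linearity error = (max deviation / full scale) * 100%.
Linearity = (2.92 / 186) * 100
Linearity = 1.57 %FS

1.57 %FS


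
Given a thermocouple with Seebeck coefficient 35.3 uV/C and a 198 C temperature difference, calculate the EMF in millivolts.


The thermocouple output V = sensitivity * dT.
V = 35.3 uV/C * 198 C
V = 6989.4 uV
V = 6.989 mV

6.989 mV


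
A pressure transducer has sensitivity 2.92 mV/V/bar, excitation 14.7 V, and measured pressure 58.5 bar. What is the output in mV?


Output = sensitivity * Vex * P.
Vout = 2.92 * 14.7 * 58.5
Vout = 42.924 * 58.5
Vout = 2511.05 mV

2511.05 mV


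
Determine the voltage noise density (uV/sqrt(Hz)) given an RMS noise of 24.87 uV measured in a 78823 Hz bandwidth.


Noise spectral density = Vrms / sqrt(BW).
NSD = 24.87 / sqrt(78823)
NSD = 24.87 / 280.7543
NSD = 0.0886 uV/sqrt(Hz)

0.0886 uV/sqrt(Hz)


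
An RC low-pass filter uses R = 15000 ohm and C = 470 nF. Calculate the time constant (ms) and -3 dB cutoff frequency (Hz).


Time constant: tau = R * C.
tau = 15000 * 4.70e-07 = 0.00705 s
tau = 7.05 ms
Cutoff frequency: fc = 1 / (2*pi*R*C).
fc = 1 / (2*pi*0.00705) = 22.58 Hz

tau = 7.05 ms, fc = 22.58 Hz


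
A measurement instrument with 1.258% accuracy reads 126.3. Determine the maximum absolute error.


Absolute error = (accuracy% / 100) * reading.
Error = (1.258 / 100) * 126.3
Error = 0.01258 * 126.3
Error = 1.5889

1.5889


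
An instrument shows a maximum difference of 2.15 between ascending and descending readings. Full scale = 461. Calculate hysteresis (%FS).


Hysteresis = (max difference / full scale) * 100%.
H = (2.15 / 461) * 100
H = 0.466 %FS

0.466 %FS


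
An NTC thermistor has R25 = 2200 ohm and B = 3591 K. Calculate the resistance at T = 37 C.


NTC thermistor equation: Rt = R25 * exp(B * (1/T - 1/T25)).
T in Kelvin: 310.15 K, T25 = 298.15 K
1/T - 1/T25 = 1/310.15 - 1/298.15 = -0.00012977
B * (1/T - 1/T25) = 3591 * -0.00012977 = -0.466
Rt = 2200 * exp(-0.466) = 1380.5 ohm

1380.5 ohm


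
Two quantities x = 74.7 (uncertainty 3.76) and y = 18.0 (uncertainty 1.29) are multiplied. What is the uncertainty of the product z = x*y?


For a product z = x*y, the relative uncertainty is:
uz/z = sqrt((ux/x)^2 + (uy/y)^2)
Relative uncertainties: ux/x = 3.76/74.7 = 0.050335
uy/y = 1.29/18.0 = 0.071667
z = 74.7 * 18.0 = 1344.6
uz = 1344.6 * sqrt(0.050335^2 + 0.071667^2) = 117.756

117.756


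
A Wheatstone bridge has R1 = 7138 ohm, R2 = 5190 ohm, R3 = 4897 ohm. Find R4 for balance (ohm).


At balance: R1*R4 = R2*R3, so R4 = R2*R3/R1.
R4 = 5190 * 4897 / 7138
R4 = 25415430 / 7138
R4 = 3560.58 ohm

3560.58 ohm


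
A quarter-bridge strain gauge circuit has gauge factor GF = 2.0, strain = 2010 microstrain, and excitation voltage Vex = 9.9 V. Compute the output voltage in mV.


Quarter bridge output: Vout = (GF * epsilon * Vex) / 4.
Vout = (2.0 * 2010e-6 * 9.9) / 4
Vout = 0.039798 / 4 V
Vout = 0.0099495 V = 9.9495 mV

9.9495 mV


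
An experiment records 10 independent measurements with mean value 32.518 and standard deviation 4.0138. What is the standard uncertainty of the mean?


The standard uncertainty for Type A evaluation is u = s / sqrt(n).
u = 4.0138 / sqrt(10)
u = 4.0138 / 3.1623
u = 1.2693

1.2693


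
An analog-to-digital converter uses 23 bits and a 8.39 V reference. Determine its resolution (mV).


The resolution (LSB) of an ADC is Vref / 2^n.
LSB = 8.39 / 2^23
LSB = 8.39 / 8388608
LSB = 1e-06 V = 0.00100017 mV

0.00100017 mV


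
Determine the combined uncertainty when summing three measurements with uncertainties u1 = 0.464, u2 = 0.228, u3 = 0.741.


For a sum of independent quantities, uc = sqrt(u1^2 + u2^2 + u3^2).
uc = sqrt(0.464^2 + 0.228^2 + 0.741^2)
uc = sqrt(0.215296 + 0.051984 + 0.549081)
uc = 0.9035

0.9035


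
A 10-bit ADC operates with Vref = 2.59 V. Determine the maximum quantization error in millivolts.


The maximum quantization error is +/- LSB/2.
LSB = Vref / 2^n = 2.59 / 1024 = 0.0025293 V
Max error = LSB / 2 = 0.0025293 / 2 = 0.00126465 V
Max error = 1.2646 mV

1.2646 mV


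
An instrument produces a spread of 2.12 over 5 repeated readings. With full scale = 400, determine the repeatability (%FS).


Repeatability = (spread / full scale) * 100%.
R = (2.12 / 400) * 100
R = 0.53 %FS

0.53 %FS


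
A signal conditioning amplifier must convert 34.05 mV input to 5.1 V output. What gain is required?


Gain = Vout / Vin (converting to same units).
G = 5.1 V / 34.05 mV
G = 5100.0 mV / 34.05 mV
G = 149.78

149.78


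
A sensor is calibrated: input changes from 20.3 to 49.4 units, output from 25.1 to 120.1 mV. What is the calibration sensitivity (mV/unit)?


Sensitivity = (y2 - y1) / (x2 - x1).
S = (120.1 - 25.1) / (49.4 - 20.3)
S = 95.0 / 29.1
S = 3.2646 mV/unit

3.2646 mV/unit


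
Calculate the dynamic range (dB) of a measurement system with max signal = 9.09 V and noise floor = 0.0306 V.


Dynamic range = 20 * log10(Vmax / Vnoise).
DR = 20 * log10(9.09 / 0.0306)
DR = 20 * log10(297.06)
DR = 49.46 dB

49.46 dB


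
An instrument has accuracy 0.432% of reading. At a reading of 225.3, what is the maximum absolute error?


Absolute error = (accuracy% / 100) * reading.
Error = (0.432 / 100) * 225.3
Error = 0.00432 * 225.3
Error = 0.9733

0.9733


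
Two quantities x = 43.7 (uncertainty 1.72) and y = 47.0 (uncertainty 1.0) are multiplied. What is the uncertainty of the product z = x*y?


For a product z = x*y, the relative uncertainty is:
uz/z = sqrt((ux/x)^2 + (uy/y)^2)
Relative uncertainties: ux/x = 1.72/43.7 = 0.039359
uy/y = 1.0/47.0 = 0.021277
z = 43.7 * 47.0 = 2053.9
uz = 2053.9 * sqrt(0.039359^2 + 0.021277^2) = 91.896

91.896


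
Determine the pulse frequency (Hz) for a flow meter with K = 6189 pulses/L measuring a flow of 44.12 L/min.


Frequency = K * Q / 60 (converting L/min to L/s).
f = 6189 * 44.12 / 60
f = 273058.68 / 60
f = 4550.98 Hz

4550.98 Hz


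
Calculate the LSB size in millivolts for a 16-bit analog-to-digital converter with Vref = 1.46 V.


The resolution (LSB) of an ADC is Vref / 2^n.
LSB = 1.46 / 2^16
LSB = 1.46 / 65536
LSB = 2.228e-05 V = 0.02227783 mV

0.02227783 mV


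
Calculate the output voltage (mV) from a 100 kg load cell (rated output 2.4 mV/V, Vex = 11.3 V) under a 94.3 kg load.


Vout = rated_output * Vex * (load / capacity).
Vout = 2.4 * 11.3 * (94.3 / 100)
Vout = 2.4 * 11.3 * 0.943
Vout = 25.574 mV

25.574 mV


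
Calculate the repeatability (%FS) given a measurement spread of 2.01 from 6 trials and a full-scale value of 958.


Repeatability = (spread / full scale) * 100%.
R = (2.01 / 958) * 100
R = 0.21 %FS

0.21 %FS


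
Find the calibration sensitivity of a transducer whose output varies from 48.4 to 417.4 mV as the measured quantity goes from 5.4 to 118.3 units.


Sensitivity = (y2 - y1) / (x2 - x1).
S = (417.4 - 48.4) / (118.3 - 5.4)
S = 369.0 / 112.9
S = 3.2684 mV/unit

3.2684 mV/unit


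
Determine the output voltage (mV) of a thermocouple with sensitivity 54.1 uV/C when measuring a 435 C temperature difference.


The thermocouple output V = sensitivity * dT.
V = 54.1 uV/C * 435 C
V = 23533.5 uV
V = 23.534 mV

23.534 mV


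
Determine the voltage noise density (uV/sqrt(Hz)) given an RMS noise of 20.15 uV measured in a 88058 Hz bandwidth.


Noise spectral density = Vrms / sqrt(BW).
NSD = 20.15 / sqrt(88058)
NSD = 20.15 / 296.7457
NSD = 0.0679 uV/sqrt(Hz)

0.0679 uV/sqrt(Hz)


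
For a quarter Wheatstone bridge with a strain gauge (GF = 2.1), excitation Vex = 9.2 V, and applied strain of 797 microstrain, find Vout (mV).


Quarter bridge output: Vout = (GF * epsilon * Vex) / 4.
Vout = (2.1 * 797e-6 * 9.2) / 4
Vout = 0.01539804 / 4 V
Vout = 0.00384951 V = 3.8495 mV

3.8495 mV


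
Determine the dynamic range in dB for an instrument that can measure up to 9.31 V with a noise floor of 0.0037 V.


Dynamic range = 20 * log10(Vmax / Vnoise).
DR = 20 * log10(9.31 / 0.0037)
DR = 20 * log10(2516.22)
DR = 68.01 dB

68.01 dB


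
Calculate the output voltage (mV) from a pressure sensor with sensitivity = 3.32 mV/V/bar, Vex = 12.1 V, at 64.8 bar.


Output = sensitivity * Vex * P.
Vout = 3.32 * 12.1 * 64.8
Vout = 40.172 * 64.8
Vout = 2603.15 mV

2603.15 mV


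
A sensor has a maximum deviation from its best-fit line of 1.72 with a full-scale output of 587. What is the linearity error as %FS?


Linearity error = (max deviation / full scale) * 100%.
Linearity = (1.72 / 587) * 100
Linearity = 0.293 %FS

0.293 %FS


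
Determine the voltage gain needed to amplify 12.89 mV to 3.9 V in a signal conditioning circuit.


Gain = Vout / Vin (converting to same units).
G = 3.9 V / 12.89 mV
G = 3900.0 mV / 12.89 mV
G = 302.56

302.56


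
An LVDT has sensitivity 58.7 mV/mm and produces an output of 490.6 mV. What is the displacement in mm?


Displacement = Vout / sensitivity.
d = 490.6 / 58.7
d = 8.358 mm

8.358 mm


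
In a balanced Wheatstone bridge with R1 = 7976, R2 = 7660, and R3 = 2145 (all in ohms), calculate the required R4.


At balance: R1*R4 = R2*R3, so R4 = R2*R3/R1.
R4 = 7660 * 2145 / 7976
R4 = 16430700 / 7976
R4 = 2060.02 ohm

2060.02 ohm


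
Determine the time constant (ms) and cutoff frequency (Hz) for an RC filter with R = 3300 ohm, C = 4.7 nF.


Time constant: tau = R * C.
tau = 3300 * 4.70e-09 = 1.551e-05 s
tau = 0.0155 ms
Cutoff frequency: fc = 1 / (2*pi*R*C).
fc = 1 / (2*pi*1.551e-05) = 10261.44 Hz

tau = 0.0155 ms, fc = 10261.44 Hz


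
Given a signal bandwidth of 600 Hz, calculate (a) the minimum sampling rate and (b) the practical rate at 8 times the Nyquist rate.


By Nyquist theorem, fs_min = 2 * fmax.
fs_min = 2 * 600 = 1200 Hz
Practical rate = 8 * fs_min = 8 * 1200 = 9600 Hz

fs_min = 1200 Hz, fs_practical = 9600 Hz


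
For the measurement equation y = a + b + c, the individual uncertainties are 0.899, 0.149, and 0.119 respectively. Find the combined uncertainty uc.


For a sum of independent quantities, uc = sqrt(u1^2 + u2^2 + u3^2).
uc = sqrt(0.899^2 + 0.149^2 + 0.119^2)
uc = sqrt(0.808201 + 0.022201 + 0.014161)
uc = 0.919

0.919


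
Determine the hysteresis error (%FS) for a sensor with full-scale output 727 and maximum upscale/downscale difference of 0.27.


Hysteresis = (max difference / full scale) * 100%.
H = (0.27 / 727) * 100
H = 0.037 %FS

0.037 %FS


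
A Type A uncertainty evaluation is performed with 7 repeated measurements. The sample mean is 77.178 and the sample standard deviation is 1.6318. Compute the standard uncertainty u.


The standard uncertainty for Type A evaluation is u = s / sqrt(n).
u = 1.6318 / sqrt(7)
u = 1.6318 / 2.6458
u = 0.6168

0.6168


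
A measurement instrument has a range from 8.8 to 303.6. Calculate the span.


Span = upper range - lower range.
Span = 303.6 - (8.8)
Span = 294.8

294.8


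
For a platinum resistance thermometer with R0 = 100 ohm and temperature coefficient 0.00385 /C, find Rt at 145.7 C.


The RTD equation: Rt = R0 * (1 + alpha * T).
Rt = 100 * (1 + 0.00385 * 145.7)
Rt = 100 * (1 + 0.560945)
Rt = 100 * 1.560945
Rt = 156.095 ohm

156.095 ohm


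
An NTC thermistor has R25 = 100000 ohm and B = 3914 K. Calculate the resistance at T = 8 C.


NTC thermistor equation: Rt = R25 * exp(B * (1/T - 1/T25)).
T in Kelvin: 281.15 K, T25 = 298.15 K
1/T - 1/T25 = 1/281.15 - 1/298.15 = 0.0002028
B * (1/T - 1/T25) = 3914 * 0.0002028 = 0.7938
Rt = 100000 * exp(0.7938) = 221172.8 ohm

221172.8 ohm


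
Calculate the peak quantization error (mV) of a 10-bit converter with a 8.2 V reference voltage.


The maximum quantization error is +/- LSB/2.
LSB = Vref / 2^n = 8.2 / 1024 = 0.00800781 V
Max error = LSB / 2 = 0.00800781 / 2 = 0.00400391 V
Max error = 4.0039 mV

4.0039 mV


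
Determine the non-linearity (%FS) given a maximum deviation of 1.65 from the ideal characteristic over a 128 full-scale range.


Linearity error = (max deviation / full scale) * 100%.
Linearity = (1.65 / 128) * 100
Linearity = 1.289 %FS

1.289 %FS
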